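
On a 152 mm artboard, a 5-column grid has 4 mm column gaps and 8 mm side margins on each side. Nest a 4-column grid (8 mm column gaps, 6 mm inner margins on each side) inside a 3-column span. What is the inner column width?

11 mm

Take off 16 mm of margins, leaving 136 mm.
5 columns + 4 column gaps: 5c + 4·4 = 136.
5c = 136 − 16 = 120, so c = 24 mm.
Span of 3: 3·24 + 2·4 = 72 + 8 = 80 mm.
Inner content = 80 − 2·6 = 68 mm.
68 − 3·8 = 44; ÷4 gives d = 11 mm.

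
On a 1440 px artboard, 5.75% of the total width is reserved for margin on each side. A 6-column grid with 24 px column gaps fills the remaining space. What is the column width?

1440 × (1 − 2·5.75%) = 1440 × 88.5% = 1274.4 px for the columns.
6c + 5·24 = 1274.4 → 6c = 1154.4 → c = 192.4 px.

192.4 px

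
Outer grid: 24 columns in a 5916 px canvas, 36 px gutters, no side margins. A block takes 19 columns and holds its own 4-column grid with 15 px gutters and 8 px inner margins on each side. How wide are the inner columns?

24 columns + 23 gutters: 24c + 23·36 = 5916.
24c = 5916 − 828 = 5088, so c = 212 px.
Span of 19: 19·212 + 18·36 = 4028 + 648 = 4676 px.
Inner content = 4676 − 2·8 = 4660 px.
4660 − 3·15 = 4615; ÷4 gives d = 1153.75 px.

1153.75 px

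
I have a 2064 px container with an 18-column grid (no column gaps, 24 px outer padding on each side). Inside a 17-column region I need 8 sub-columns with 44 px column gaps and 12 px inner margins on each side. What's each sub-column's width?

Inside the margins: 2064 − 48 = 2016 px.
With no column gaps, each column is 2016/18 = 112 px.
17-column span = 17·112 = 1904 px.
Inner content = 1904 − 2·12 = 1880 px.
8 columns + 7 column gaps: 8d + 7·44 = 1880.
8d = 1880 − 308 = 1572, so d = 196.5 px.

196.5 px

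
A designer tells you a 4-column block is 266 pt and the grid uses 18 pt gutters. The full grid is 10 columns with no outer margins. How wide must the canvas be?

Subtracting 3 gutters of 18 leaves 212 for 4 columns, so c = 53 pt.
Canvas = 10·53 + 9·18 = 530 + 162 = 692 pt.

692 pt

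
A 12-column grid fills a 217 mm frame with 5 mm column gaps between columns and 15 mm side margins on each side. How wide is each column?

Subtract both margins: 217 − 2·15 = 187 mm.
Subtracting 11 column gaps of 5 leaves 132 for 12 columns, so c = 11 mm.

11 mm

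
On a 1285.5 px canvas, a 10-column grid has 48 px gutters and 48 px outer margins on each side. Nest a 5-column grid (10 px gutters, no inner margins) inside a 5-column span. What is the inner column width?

106.15 px

Outer content = 1285.5 − 2·48 = 1189.5 px.
10 columns + 9 gutters: 10c + 9·48 = 1189.5.
10c = 1189.5 − 432 = 757.5, so c = 75.75 px.
Span of 5: 5·75.75 + 4·48 = 378.75 + 192 = 570.75 px.
Subtracting 4 gutters of 10 leaves 530.75 for 5 columns, so d = 106.15 px.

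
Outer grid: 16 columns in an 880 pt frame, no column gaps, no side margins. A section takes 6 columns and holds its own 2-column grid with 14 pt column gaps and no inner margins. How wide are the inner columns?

16c = 880 → c = 55 pt.
6-column span = 6·55 = 330 pt.
330 − 1·14 = 316; ÷2 gives d = 158 pt.

158 pt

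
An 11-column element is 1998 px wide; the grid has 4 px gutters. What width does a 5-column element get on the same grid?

906 px

Subtracting 10 gutters of 4 leaves 1958 for 11 columns, so c = 178 px.
5-column span = 5·178 + 4·4 = 906 px.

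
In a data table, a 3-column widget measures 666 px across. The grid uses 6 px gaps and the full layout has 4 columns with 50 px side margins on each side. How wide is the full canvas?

666 − 2·6 = 654; ÷3 gives c = 218 px.
Canvas = 2·50 + 4·218 + 3·6 = 100 + 872 + 18 = 990 px.

990 px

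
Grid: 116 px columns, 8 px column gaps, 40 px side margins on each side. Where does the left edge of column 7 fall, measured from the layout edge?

Column 7 starts at margin + 6·(column + gutter) = 40 + 6·124 = 784 px.

784 px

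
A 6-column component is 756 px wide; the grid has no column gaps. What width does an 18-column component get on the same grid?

With no column gaps, each column is 756/6 = 126 px.
With no column gaps, 18 columns span 18·126 = 2268 px.

2268 px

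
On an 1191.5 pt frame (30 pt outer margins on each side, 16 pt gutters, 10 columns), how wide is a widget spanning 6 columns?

Inside the margins: 1191.5 − 60 = 1131.5 pt.
10c + 9·16 = 1131.5 → 10c = 987.5 → c = 98.75 pt.
6-column span = 6·98.75 + 5·16 = 672.5 pt.

672.5 pt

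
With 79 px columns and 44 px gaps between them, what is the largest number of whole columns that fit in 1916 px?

15 columns: 15·79 + 14·44 = 1801 px ≤ 1916.
16 columns: 1924 px > 1916. So 15.

15 columns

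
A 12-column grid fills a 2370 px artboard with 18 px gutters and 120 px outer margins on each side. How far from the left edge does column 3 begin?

Inside the margins: 2370 − 240 = 2130 px.
Subtracting 11 gutters of 18 leaves 1932 for 12 columns, so c = 161 px.
Each column+gutter stride is 179 px; 2 of them past the 120 px margin is 120 + 358 = 478 px.

478 px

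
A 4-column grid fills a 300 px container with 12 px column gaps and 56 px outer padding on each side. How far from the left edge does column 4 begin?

206 px

Take off 112 px of margins, leaving 188 px.
Subtracting 3 column gaps of 12 leaves 152 for 4 columns, so c = 38 px.
Each column+gutter stride is 50 px; 3 of them past the 56 px margin is 56 + 150 = 206 px.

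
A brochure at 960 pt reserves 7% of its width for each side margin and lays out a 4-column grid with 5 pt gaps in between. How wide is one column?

960 × (1 − 2·7%) = 960 × 86% = 825.6 pt for the columns.
4 columns + 3 gaps: 4c + 3·5 = 825.6.
4c = 825.6 − 15 = 810.6, so c = 202.65 pt.

202.65 pt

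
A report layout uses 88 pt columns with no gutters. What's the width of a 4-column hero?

352 pt

4-column span = 4·88 = 352 pt.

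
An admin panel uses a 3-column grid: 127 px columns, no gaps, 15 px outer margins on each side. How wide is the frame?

Frame = 2·15 + 3·127 = 30 + 381 = 411 px.

411 px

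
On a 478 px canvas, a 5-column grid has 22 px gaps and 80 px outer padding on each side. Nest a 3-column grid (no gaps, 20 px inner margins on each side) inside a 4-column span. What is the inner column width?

70 px

Outer content = 478 − 2·80 = 318 px.
5 columns + 4 gaps: 5c + 4·22 = 318.
5c = 318 − 88 = 230, so c = 46 px.
Span of 4: 4·46 + 3·22 = 184 + 66 = 250 px.
Inner content = 250 − 2·20 = 210 px.
3d = 210 → d = 70 px.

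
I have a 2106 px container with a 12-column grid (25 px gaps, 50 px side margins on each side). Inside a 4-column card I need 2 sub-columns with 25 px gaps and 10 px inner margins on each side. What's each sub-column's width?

303.5 px

Inside the margins: 2106 − 100 = 2006 px.
12 columns + 11 gaps: 12c + 11·25 = 2006.
12c = 2006 − 275 = 1731, so c = 144.25 px.
Span of 4: 4·144.25 + 3·25 = 577 + 75 = 652 px.
Inner content = 652 − 2·10 = 632 px.
Subtracting 1 gap of 25 leaves 607 for 2 columns, so d = 303.5 px.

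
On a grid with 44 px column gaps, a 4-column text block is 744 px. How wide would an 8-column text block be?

4c + 3·44 = 744 → 4c = 612 → c = 153 px.
Span of 8: 8·153 + 7·44 = 1224 + 308 = 1532 px.

1532 px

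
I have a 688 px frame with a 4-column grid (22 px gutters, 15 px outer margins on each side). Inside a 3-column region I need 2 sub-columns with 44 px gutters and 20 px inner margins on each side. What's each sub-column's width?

Take off 30 px of margins, leaving 658 px.
4c + 3·22 = 658 → 4c = 592 → c = 148 px.
3 columns plus 2 gutters: 444 + 44 = 488 px.
Inner content = 488 − 2·20 = 448 px.
2 columns + 1 gutter: 2d + 1·44 = 448.
2d = 448 − 44 = 404, so d = 202 px.

202 px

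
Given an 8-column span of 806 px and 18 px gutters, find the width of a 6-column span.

600 px

8c + 7·18 = 806 → 8c = 680 → c = 85 px.
Span of 6: 6·85 + 5·18 = 510 + 90 = 600 px.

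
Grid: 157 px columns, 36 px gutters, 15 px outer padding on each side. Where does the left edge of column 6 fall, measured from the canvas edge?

980 px

Before column 6: the margin + 5 columns + 5 gutters.
Offset = 15 + 5·(157 + 36) = 15 + 965 = 980 px.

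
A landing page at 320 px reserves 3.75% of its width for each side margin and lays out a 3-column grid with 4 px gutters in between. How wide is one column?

96 px

Margins: 3.75% × 320 = 12 px each, so content = 320 − 24 = 296 px.
Subtracting 2 gutters of 4 leaves 288 for 3 columns, so c = 96 px.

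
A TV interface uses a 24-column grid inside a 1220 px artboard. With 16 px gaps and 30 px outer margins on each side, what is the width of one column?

33 px

Subtract both margins: 1220 − 2·30 = 1160 px.
24 columns + 23 gaps: 24c + 23·16 = 1160.
24c = 1160 − 368 = 792, so c = 33 px.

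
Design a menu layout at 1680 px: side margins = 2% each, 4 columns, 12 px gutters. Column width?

Each margin = 2% of 1680 = 33.6 px; content = 1680 − 2·33.6 = 1612.8 px.
4 columns + 3 gutters: 4c + 3·12 = 1612.8.
4c = 1612.8 − 36 = 1576.8, so c = 394.2 px.

394.2 px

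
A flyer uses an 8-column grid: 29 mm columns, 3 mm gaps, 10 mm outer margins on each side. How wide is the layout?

Total width: 2·10 + 8·29 + 7·3 = 273 mm.

273 mm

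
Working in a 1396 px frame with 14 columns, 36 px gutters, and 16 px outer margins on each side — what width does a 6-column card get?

Inside the margins: 1396 − 32 = 1364 px.
14c + 13·36 = 1364 → 14c = 896 → c = 64 px.
6-column span = 6·64 + 5·36 = 564 px.

564 px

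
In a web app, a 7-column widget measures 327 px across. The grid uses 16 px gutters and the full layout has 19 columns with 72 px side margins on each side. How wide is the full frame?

327 − 6·16 = 231; ÷7 gives c = 33 px.
Total width: 2·72 + 19·33 + 18·16 = 1059 px.

1059 px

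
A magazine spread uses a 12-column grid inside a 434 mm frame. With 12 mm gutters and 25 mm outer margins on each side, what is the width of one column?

21 mm

Subtract both margins: 434 − 2·25 = 384 mm.
12 columns + 11 gutters: 12c + 11·12 = 384.
12c = 384 − 132 = 252, so c = 21 mm.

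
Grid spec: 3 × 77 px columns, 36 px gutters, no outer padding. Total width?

Total width: 3·77 + 2·36 = 303 px.

303 px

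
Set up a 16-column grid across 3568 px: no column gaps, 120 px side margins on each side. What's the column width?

Content width = 3568 − 2·120 = 3328 px.
16c = 3328 → c = 208 px.

208 px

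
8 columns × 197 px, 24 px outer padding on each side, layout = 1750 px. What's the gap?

18 px

Subtract both margins: 1750 − 2·24 = 1702 px.
8 columns take 8·197 = 1576 px; remaining 126 splits into 7 gaps.
g = 126 / 7 = 18 px.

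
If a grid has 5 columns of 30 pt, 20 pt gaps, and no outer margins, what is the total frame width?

230 pt

Total width: 5·30 + 4·20 = 230 pt.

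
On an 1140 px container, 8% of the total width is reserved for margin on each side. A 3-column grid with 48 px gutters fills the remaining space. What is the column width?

Each margin = 8% of 1140 = 91.2 px; content = 1140 − 2·91.2 = 957.6 px.
3 columns + 2 gutters: 3c + 2·48 = 957.6.
3c = 957.6 − 96 = 861.6, so c = 287.2 px.

287.2 px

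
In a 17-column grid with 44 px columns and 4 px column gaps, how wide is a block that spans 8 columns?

380 px

Span of 8: 8·44 + 7·4 = 352 + 28 = 380 px.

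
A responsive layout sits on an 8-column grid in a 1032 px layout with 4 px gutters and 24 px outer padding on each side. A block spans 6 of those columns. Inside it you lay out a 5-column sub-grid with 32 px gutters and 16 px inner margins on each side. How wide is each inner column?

115.4 px

Outer content = 1032 − 2·24 = 984 px.
Subtracting 7 gutters of 4 leaves 956 for 8 columns, so c = 119.5 px.
6-column span = 6·119.5 + 5·4 = 737 px.
Inner content = 737 − 2·16 = 705 px.
705 − 4·32 = 577; ÷5 gives d = 115.4 px.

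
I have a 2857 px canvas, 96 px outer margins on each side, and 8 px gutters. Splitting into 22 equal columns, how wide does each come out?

113.5 px

Take off 192 px of margins, leaving 2665 px.
22 columns + 21 gutters: 22c + 21·8 = 2665.
22c = 2665 − 168 = 2497, so c = 113.5 px.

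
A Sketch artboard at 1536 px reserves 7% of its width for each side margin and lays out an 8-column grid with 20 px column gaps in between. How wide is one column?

147.62 px

Margins: 7% × 1536 = 107.52 px each, so content = 1536 − 215.04 = 1320.96 px.
8 columns + 7 column gaps: 8c + 7·20 = 1320.96.
8c = 1320.96 − 140 = 1180.96, so c = 147.62 px.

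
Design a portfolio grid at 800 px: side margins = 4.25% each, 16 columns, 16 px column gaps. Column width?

800 × (1 − 2·4.25%) = 800 × 91.5% = 732 px for the columns.
16c + 15·16 = 732 → 16c = 492 → c = 30.75 px.

30.75 px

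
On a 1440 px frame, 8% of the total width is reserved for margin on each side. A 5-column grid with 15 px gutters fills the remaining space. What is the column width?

1440 × (1 − 2·8%) = 1440 × 84% = 1209.6 px for the columns.
5c + 4·15 = 1209.6 → 5c = 1149.6 → c = 229.92 px.

229.92 px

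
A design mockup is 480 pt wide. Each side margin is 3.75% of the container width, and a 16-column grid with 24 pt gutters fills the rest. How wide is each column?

Each margin = 3.75% of 480 = 18 pt; content = 480 − 2·18 = 444 pt.
16 columns + 15 gutters: 16c + 15·24 = 444.
16c = 444 − 360 = 84, so c = 5.25 pt.

5.25 pt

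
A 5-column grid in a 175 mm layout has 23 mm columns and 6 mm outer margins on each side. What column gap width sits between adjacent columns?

Subtract both margins: 175 − 2·6 = 163 mm.
5·23 + 4g = 163 → 4g = 48 → g = 12 mm.

12 mm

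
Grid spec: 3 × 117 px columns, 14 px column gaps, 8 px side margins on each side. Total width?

Adding margins, columns and gutters: 16 + 351 + 28 = 395 px.

395 px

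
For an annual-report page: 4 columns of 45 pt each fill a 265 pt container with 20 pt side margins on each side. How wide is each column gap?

Subtract both margins: 265 − 2·20 = 225 pt.
4 columns take 4·45 = 180 pt; remaining 45 splits into 3 column gaps.
g = 45 / 3 = 15 pt.

15 pt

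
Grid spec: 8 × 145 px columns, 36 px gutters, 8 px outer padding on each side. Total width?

Adding margins, columns and gutters: 16 + 1160 + 252 = 1428 px.

1428 px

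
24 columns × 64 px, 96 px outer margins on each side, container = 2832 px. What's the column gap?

48 px

Take off 192 px of margins, leaving 2640 px.
Columns use 1536 px, leaving 1104 px across 23 column gaps = 48 px each.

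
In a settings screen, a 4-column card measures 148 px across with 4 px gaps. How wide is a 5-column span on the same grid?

4c + 3·4 = 148 → 4c = 136 → c = 34 px.
Span of 5: 5·34 + 4·4 = 170 + 16 = 186 px.

186 px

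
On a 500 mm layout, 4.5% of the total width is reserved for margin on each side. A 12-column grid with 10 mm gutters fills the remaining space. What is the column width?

28.75 mm

500 × (1 − 2·4.5%) = 500 × 91% = 455 mm for the columns.
Subtracting 11 gutters of 10 leaves 345 for 12 columns, so c = 28.75 mm.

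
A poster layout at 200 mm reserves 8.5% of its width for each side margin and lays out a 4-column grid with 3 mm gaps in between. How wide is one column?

39.25 mm

200 × (1 − 2·8.5%) = 200 × 83% = 166 mm for the columns.
4 columns + 3 gaps: 4c + 3·3 = 166.
4c = 166 − 9 = 157, so c = 39.25 mm.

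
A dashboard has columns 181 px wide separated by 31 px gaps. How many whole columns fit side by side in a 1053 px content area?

5 columns

5 columns: 5·181 + 4·31 = 1029 px ≤ 1053.
6 columns: 1241 px > 1053. So 5.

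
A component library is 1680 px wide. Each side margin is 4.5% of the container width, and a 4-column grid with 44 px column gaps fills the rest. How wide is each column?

Each margin = 4.5% of 1680 = 75.6 px; content = 1680 − 2·75.6 = 1528.8 px.
4 columns + 3 column gaps: 4c + 3·44 = 1528.8.
4c = 1528.8 − 132 = 1396.8, so c = 349.2 px.

349.2 px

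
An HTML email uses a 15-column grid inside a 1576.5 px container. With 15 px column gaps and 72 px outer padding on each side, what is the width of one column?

Content width = 1576.5 − 2·72 = 1432.5 px.
Subtracting 14 column gaps of 15 leaves 1222.5 for 15 columns, so c = 81.5 px.

81.5 px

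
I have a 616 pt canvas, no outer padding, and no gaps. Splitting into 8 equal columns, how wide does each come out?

77 pt

616 / 8 = 77 pt per column.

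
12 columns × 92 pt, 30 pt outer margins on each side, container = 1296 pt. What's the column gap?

12 pt

Content width = 1296 − 2·30 = 1236 pt.
Columns use 1104 pt, leaving 132 pt across 11 column gaps = 12 pt each.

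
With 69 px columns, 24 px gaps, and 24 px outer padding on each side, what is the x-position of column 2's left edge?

117 px

Before column 2: the margin + 1 column + 1 gap.
Offset = 24 + 1·(69 + 24) = 24 + 93 = 117 px.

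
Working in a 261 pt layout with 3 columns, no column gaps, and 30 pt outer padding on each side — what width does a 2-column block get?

Take off 60 pt of margins, leaving 201 pt.
With no column gaps, each column is 201/3 = 67 pt.
With no column gaps, 2 columns span 2·67 = 134 pt.

134 pt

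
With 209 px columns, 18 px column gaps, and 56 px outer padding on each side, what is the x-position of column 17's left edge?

Before column 17: the margin + 16 columns + 16 column gaps.
Offset = 56 + 16·(209 + 18) = 56 + 3632 = 3688 px.

3688 px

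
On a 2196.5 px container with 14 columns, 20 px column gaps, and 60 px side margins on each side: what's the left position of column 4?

Take off 120 px of margins, leaving 2076.5 px.
2076.5 − 13·20 = 1816.5; ÷14 gives c = 129.75 px.
Column 4 starts at margin + 3·(column + gutter) = 60 + 3·149.75 = 509.25 px.

509.25 px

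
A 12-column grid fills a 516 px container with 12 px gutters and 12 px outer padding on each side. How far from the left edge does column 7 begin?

264 px

Inside the margins: 516 − 24 = 492 px.
492 − 11·12 = 360; ÷12 gives c = 30 px.
Column 7 starts at margin + 6·(column + gutter) = 12 + 6·42 = 264 px.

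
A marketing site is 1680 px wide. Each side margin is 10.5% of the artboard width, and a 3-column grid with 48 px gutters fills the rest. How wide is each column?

1680 × (1 − 2·10.5%) = 1680 × 79% = 1327.2 px for the columns.
3 columns + 2 gutters: 3c + 2·48 = 1327.2.
3c = 1327.2 − 96 = 1231.2, so c = 410.4 px.

410.4 px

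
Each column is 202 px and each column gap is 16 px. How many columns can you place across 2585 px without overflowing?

11 columns: 11·202 + 10·16 = 2382 px ≤ 2585.
12 columns: 2600 px > 2585. So 11.

11 columns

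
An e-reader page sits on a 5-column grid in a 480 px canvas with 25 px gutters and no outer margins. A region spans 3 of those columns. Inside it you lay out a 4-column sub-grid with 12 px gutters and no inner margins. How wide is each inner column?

Subtracting 4 gutters of 25 leaves 380 for 5 columns, so c = 76 px.
Span of 3: 3·76 + 2·25 = 228 + 50 = 278 px.
4 columns + 3 gutters: 4d + 3·12 = 278.
4d = 278 − 36 = 242, so d = 60.5 px.

60.5 px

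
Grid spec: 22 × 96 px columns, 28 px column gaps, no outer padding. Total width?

Total width: 22·96 + 21·28 = 2700 px.

2700 px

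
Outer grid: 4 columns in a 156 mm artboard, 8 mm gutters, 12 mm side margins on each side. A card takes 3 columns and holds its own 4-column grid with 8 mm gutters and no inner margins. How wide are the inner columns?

18.25 mm

Inside the margins: 156 − 24 = 132 mm.
Subtracting 3 gutters of 8 leaves 108 for 4 columns, so c = 27 mm.
3-column span = 3·27 + 2·8 = 97 mm.
97 − 3·8 = 73; ÷4 gives d = 18.25 mm.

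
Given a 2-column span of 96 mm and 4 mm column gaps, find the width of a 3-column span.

2 columns + 1 column gap: 2c + 1·4 = 96.
2c = 96 − 4 = 92, so c = 46 mm.
3 columns plus 2 column gaps: 138 + 8 = 146 mm.

146 mm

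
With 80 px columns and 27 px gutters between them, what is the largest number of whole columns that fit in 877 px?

k columns need k·80 + (k−1)·27 = k·107 − 27.
k·107 − 27 ≤ 877 → k ≤ 904 / 107 ≈ 8.45, so k = 8.

8 columns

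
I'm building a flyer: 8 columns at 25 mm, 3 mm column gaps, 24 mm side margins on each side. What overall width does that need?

Adding margins, columns and gutters: 48 + 200 + 21 = 269 mm.

269 mm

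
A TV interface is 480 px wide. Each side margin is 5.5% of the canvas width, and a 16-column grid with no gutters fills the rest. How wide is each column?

Margins: 5.5% × 480 = 26.4 px each, so content = 480 − 52.8 = 427.2 px.
16c = 427.2 → c = 26.7 px.

26.7 px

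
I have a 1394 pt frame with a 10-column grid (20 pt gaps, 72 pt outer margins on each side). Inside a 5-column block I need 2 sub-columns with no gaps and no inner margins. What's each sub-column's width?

Take off 144 pt of margins, leaving 1250 pt.
10 columns + 9 gaps: 10c + 9·20 = 1250.
10c = 1250 − 180 = 1070, so c = 107 pt.
5 columns plus 4 gaps: 535 + 80 = 615 pt.
2d = 615 → d = 307.5 pt.

307.5 pt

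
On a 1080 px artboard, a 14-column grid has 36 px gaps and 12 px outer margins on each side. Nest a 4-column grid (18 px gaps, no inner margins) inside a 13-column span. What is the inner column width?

231 px

Inside the margins: 1080 − 24 = 1056 px.
Subtracting 13 gaps of 36 leaves 588 for 14 columns, so c = 42 px.
13 columns plus 12 gaps: 546 + 432 = 978 px.
4 columns + 3 gaps: 4d + 3·18 = 978.
4d = 978 − 54 = 924, so d = 231 px.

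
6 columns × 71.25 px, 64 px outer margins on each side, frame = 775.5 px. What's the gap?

44 px

Subtract both margins: 775.5 − 2·64 = 647.5 px.
6 columns take 6·71.25 = 427.5 px; remaining 220 splits into 5 gaps.
g = 220 / 5 = 44 px.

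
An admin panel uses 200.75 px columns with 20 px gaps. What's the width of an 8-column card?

1746 px

Span of 8: 8·200.75 + 7·20 = 1606 + 140 = 1746 px.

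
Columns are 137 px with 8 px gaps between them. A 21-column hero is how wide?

Span of 21: 21·137 + 20·8 = 2877 + 160 = 3037 px.

3037 px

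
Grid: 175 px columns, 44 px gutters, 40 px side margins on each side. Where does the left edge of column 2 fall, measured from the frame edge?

259 px

Each column+gutter stride is 219 px; 1 of them past the 40 px margin is 40 + 219 = 259 px.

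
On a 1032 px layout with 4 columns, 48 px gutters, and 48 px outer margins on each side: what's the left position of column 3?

540 px

Inside the margins: 1032 − 96 = 936 px.
Subtracting 3 gutters of 48 leaves 792 for 4 columns, so c = 198 px.
Column 3 starts at margin + 2·(column + gutter) = 48 + 2·246 = 540 px.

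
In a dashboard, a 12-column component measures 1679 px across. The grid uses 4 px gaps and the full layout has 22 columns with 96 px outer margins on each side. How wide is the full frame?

12c + 11·4 = 1679 → 12c = 1635 → c = 136.25 px.
Frame = 2·96 + 22·136.25 + 21·4 = 192 + 2997.5 + 84 = 3273.5 px.

3273.5 px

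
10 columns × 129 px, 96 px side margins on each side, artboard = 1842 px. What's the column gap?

Subtract both margins: 1842 − 2·96 = 1650 px.
Columns use 1290 px, leaving 360 px across 9 column gaps = 40 px each.

40 px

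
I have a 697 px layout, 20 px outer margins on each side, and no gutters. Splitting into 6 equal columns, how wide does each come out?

Content width = 697 − 2·20 = 657 px.
6c = 657 → c = 109.5 px.

109.5 px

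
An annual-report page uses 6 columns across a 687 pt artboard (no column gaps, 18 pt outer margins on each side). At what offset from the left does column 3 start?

Subtract both margins: 687 − 2·18 = 651 pt.
651 / 6 = 108.5 pt per column.
Before column 3: the margin + 2 columns + 2 column gaps.
Offset = 18 + 2·(108.5 + 0) = 18 + 217 = 235 pt.

235 pt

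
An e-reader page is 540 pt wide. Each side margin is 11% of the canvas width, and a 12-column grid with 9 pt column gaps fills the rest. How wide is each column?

540 × (1 − 2·11%) = 540 × 78% = 421.2 pt for the columns.
12 columns + 11 column gaps: 12c + 11·9 = 421.2.
12c = 421.2 − 99 = 322.2, so c = 26.85 pt.

26.85 pt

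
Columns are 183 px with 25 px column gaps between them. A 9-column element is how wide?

1847 px

9 columns plus 8 column gaps: 1647 + 200 = 1847 px.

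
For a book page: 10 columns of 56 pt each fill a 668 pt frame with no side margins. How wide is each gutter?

12 pt

10 columns take 10·56 = 560 pt; remaining 108 splits into 9 gutters.
g = 108 / 9 = 12 pt.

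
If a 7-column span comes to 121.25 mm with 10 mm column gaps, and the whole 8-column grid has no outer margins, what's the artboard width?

140 mm

121.25 − 6·10 = 61.25; ÷7 gives c = 8.75 mm.
Artboard = 8·8.75 + 7·10 = 70 + 70 = 140 mm.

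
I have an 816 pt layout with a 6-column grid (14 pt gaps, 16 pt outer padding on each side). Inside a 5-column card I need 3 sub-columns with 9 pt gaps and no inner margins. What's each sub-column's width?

Outer content = 816 − 2·16 = 784 pt.
6 columns + 5 gaps: 6c + 5·14 = 784.
6c = 784 − 70 = 714, so c = 119 pt.
Span of 5: 5·119 + 4·14 = 595 + 56 = 651 pt.
3d + 2·9 = 651 → 3d = 633 → d = 211 pt.

211 pt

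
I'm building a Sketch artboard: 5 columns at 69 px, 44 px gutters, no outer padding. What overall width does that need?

521 px

Summing: 345 + 176 = 521 px.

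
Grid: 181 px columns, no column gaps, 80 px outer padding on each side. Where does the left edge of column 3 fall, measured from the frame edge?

442 px

Before column 3: the margin + 2 columns + 2 column gaps.
Offset = 80 + 2·(181 + 0) = 80 + 362 = 442 px.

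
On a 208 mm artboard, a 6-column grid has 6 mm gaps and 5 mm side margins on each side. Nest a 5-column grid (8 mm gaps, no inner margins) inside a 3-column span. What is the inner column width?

12.8 mm

Outer content = 208 − 2·5 = 198 mm.
Subtracting 5 gaps of 6 leaves 168 for 6 columns, so c = 28 mm.
3 columns plus 2 gaps: 84 + 12 = 96 mm.
Subtracting 4 gaps of 8 leaves 64 for 5 columns, so d = 12.8 mm.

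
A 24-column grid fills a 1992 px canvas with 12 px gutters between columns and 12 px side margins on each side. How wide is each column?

70.5 px

Inside the margins: 1992 − 24 = 1968 px.
24 columns + 23 gutters: 24c + 23·12 = 1968.
24c = 1968 − 276 = 1692, so c = 70.5 px.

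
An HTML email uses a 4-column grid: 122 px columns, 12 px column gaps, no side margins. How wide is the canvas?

524 px

Canvas = 4·122 + 3·12 = 488 + 36 = 524 px.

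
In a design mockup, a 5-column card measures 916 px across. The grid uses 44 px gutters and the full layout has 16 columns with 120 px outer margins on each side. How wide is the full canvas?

3268 px

Subtracting 4 gutters of 44 leaves 740 for 5 columns, so c = 148 px.
Adding margins, columns and gutters: 240 + 2368 + 660 = 3268 px.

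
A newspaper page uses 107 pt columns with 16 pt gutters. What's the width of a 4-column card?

476 pt

4-column span = 4·107 + 3·16 = 476 pt.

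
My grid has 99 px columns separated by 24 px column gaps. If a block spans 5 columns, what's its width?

591 px

Span of 5: 5·99 + 4·24 = 495 + 96 = 591 px.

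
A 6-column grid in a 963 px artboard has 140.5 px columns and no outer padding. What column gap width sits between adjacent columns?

24 px

6 columns take 6·140.5 = 843 px; remaining 120 splits into 5 column gaps.
g = 120 / 5 = 24 px.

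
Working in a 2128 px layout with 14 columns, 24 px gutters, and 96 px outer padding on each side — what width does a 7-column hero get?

Subtract both margins: 2128 − 2·96 = 1936 px.
14c + 13·24 = 1936 → 14c = 1624 → c = 116 px.
Span of 7: 7·116 + 6·24 = 812 + 144 = 956 px.

956 px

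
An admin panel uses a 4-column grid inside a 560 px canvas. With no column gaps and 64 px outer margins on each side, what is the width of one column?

Take off 128 px of margins, leaving 432 px.
432 / 4 = 108 px per column.

108 px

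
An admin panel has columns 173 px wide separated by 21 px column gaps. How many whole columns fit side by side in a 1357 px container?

7 columns

k columns need k·173 + (k−1)·21 = k·194 − 21.
k·194 − 21 ≤ 1357 → k ≤ 1378 / 194 ≈ 7.10, so k = 7.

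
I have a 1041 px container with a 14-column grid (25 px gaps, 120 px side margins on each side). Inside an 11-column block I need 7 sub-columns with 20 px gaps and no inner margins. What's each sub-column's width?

Outer content = 1041 − 2·120 = 801 px.
14 columns + 13 gaps: 14c + 13·25 = 801.
14c = 801 − 325 = 476, so c = 34 px.
11 columns plus 10 gaps: 374 + 250 = 624 px.
Subtracting 6 gaps of 20 leaves 504 for 7 columns, so d = 72 px.

72 px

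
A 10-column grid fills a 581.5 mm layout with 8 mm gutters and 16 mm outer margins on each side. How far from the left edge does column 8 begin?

406.25 mm

Take off 32 mm of margins, leaving 549.5 mm.
549.5 − 9·8 = 477.5; ÷10 gives c = 47.75 mm.
Column 8 starts at margin + 7·(column + gutter) = 16 + 7·55.75 = 406.25 mm.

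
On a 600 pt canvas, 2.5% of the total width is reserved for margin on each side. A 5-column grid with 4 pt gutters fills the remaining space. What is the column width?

110.8 pt

600 × (1 − 2·2.5%) = 600 × 95% = 570 pt for the columns.
Subtracting 4 gutters of 4 leaves 554 for 5 columns, so c = 110.8 pt.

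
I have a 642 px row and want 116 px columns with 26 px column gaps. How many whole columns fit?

k columns need k·116 + (k−1)·26 = k·142 − 26.
k·142 − 26 ≤ 642 → k ≤ 668 / 142 ≈ 4.70, so k = 4.

4 columns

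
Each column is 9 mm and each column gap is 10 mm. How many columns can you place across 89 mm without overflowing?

5 columns

k columns need k·9 + (k−1)·10 = k·19 − 10.
k·19 − 10 ≤ 89 → k ≤ 99 / 19 ≈ 5.21, so k = 5.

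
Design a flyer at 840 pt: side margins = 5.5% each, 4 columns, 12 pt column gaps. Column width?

177.9 pt

Each margin = 5.5% of 840 = 46.2 pt; content = 840 − 2·46.2 = 747.6 pt.
4 columns + 3 column gaps: 4c + 3·12 = 747.6.
4c = 747.6 − 36 = 711.6, so c = 177.9 pt.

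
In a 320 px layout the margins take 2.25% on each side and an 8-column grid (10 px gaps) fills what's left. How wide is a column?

29.45 px

Margins: 2.25% × 320 = 7.2 px each, so content = 320 − 14.4 = 305.6 px.
Subtracting 7 gaps of 10 leaves 235.6 for 8 columns, so c = 29.45 px.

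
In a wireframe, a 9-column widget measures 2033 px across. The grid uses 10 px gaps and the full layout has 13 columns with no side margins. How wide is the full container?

2033 − 8·10 = 1953; ÷9 gives c = 217 px.
Container = 13·217 + 12·10 = 2821 + 120 = 2941 px.

2941 px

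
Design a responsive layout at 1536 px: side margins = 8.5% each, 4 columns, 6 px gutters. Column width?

314.22 px

Each margin = 8.5% of 1536 = 130.56 px; content = 1536 − 2·130.56 = 1274.88 px.
4c + 3·6 = 1274.88 → 4c = 1256.88 → c = 314.22 px.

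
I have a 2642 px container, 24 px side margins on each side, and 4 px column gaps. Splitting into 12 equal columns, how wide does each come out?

Content width = 2642 − 2·24 = 2594 px.
12 columns + 11 column gaps: 12c + 11·4 = 2594.
12c = 2594 − 44 = 2550, so c = 212.5 px.

212.5 px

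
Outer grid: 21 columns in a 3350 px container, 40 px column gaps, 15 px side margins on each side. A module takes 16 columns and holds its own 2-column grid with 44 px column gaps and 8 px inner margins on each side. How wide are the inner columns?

1230 px

Outer content = 3350 − 2·15 = 3320 px.
21c + 20·40 = 3320 → 21c = 2520 → c = 120 px.
16-column span = 16·120 + 15·40 = 2520 px.
Inner content = 2520 − 2·8 = 2504 px.
2 columns + 1 column gap: 2d + 1·44 = 2504.
2d = 2504 − 44 = 2460, so d = 1230 px.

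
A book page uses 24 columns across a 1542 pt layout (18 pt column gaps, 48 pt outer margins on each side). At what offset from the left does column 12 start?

719 pt

Take off 96 pt of margins, leaving 1446 pt.
Subtracting 23 column gaps of 18 leaves 1032 for 24 columns, so c = 43 pt.
Column 12 starts at margin + 11·(column + gutter) = 48 + 11·61 = 719 pt.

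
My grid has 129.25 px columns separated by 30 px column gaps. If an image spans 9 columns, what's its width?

1403.25 px

9 columns plus 8 column gaps: 1163.25 + 240 = 1403.25 px.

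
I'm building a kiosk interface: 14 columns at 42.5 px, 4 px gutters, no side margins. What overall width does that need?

647 px

Total width: 14·42.5 + 13·4 = 647 px.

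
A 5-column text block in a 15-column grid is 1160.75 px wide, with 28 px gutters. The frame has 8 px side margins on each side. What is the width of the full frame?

Subtracting 4 gutters of 28 leaves 1048.75 for 5 columns, so c = 209.75 px.
Frame = 2·8 + 15·209.75 + 14·28 = 16 + 3146.25 + 392 = 3554.25 px.

3554.25 px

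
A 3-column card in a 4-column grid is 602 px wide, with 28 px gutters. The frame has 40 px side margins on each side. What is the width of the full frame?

892 px

Subtracting 2 gutters of 28 leaves 546 for 3 columns, so c = 182 px.
Frame = 2·40 + 4·182 + 3·28 = 80 + 728 + 84 = 892 px.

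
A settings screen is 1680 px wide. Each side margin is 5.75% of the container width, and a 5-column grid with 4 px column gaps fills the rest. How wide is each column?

294.16 px

1680 × (1 − 2·5.75%) = 1680 × 88.5% = 1486.8 px for the columns.
5c + 4·4 = 1486.8 → 5c = 1470.8 → c = 294.16 px.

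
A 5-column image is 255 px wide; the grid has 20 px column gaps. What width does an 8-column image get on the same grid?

420 px

5 columns + 4 column gaps: 5c + 4·20 = 255.
5c = 255 − 80 = 175, so c = 35 px.
Span of 8: 8·35 + 7·20 = 280 + 140 = 420 px.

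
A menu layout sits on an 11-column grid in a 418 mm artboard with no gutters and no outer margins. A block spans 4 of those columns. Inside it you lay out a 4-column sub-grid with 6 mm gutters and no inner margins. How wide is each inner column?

33.5 mm

With no gutters, each column is 418/11 = 38 mm.
4-column span = 4·38 = 152 mm.
4 columns + 3 gutters: 4d + 3·6 = 152.
4d = 152 − 18 = 134, so d = 33.5 mm.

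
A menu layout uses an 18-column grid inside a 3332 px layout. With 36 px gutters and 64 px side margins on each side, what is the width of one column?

Take off 128 px of margins, leaving 3204 px.
18 columns + 17 gutters: 18c + 17·36 = 3204.
18c = 3204 − 612 = 2592, so c = 144 px.

144 px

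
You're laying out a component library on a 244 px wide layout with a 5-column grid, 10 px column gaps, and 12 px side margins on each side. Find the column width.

36 px

Take off 24 px of margins, leaving 220 px.
220 − 4·10 = 180; ÷5 gives c = 36 px.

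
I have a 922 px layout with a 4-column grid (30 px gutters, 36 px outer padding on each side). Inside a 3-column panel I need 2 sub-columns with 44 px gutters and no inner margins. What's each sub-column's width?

Take off 72 px of margins, leaving 850 px.
Subtracting 3 gutters of 30 leaves 760 for 4 columns, so c = 190 px.
3 columns plus 2 gutters: 570 + 60 = 630 px.
2 columns + 1 gutter: 2d + 1·44 = 630.
2d = 630 − 44 = 586, so d = 293 px.

293 px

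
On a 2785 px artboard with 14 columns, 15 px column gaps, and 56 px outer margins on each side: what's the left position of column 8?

Content = 2785 − 2·56 = 2673 px.
14 columns + 13 column gaps: 14c + 13·15 = 2673.
14c = 2673 − 195 = 2478, so c = 177 px.
Column 8 starts at margin + 7·(column + gutter) = 56 + 7·192 = 1400 px.

1400 px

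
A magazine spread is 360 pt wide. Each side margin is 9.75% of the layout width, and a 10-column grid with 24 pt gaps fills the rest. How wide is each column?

7.38 pt

360 × (1 − 2·9.75%) = 360 × 80.5% = 289.8 pt for the columns.
Subtracting 9 gaps of 24 leaves 73.8 for 10 columns, so c = 7.38 pt.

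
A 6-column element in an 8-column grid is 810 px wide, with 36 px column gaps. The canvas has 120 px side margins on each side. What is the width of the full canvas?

1332 px

Subtracting 5 column gaps of 36 leaves 630 for 6 columns, so c = 105 px.
Adding margins, columns and gutters: 240 + 840 + 252 = 1332 px.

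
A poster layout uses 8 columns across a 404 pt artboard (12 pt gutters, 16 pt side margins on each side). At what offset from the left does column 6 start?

Subtract both margins: 404 − 2·16 = 372 pt.
Subtracting 7 gutters of 12 leaves 288 for 8 columns, so c = 36 pt.
Column 6 starts at margin + 5·(column + gutter) = 16 + 5·48 = 256 pt.

256 pt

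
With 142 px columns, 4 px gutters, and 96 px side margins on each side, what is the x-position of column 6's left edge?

826 px

Each column+gutter stride is 146 px; 5 of them past the 96 px margin is 96 + 730 = 826 px.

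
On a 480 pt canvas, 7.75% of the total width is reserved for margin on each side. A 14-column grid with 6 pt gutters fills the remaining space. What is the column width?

480 × (1 − 2·7.75%) = 480 × 84.5% = 405.6 pt for the columns.
Subtracting 13 gutters of 6 leaves 327.6 for 14 columns, so c = 23.4 pt.

23.4 pt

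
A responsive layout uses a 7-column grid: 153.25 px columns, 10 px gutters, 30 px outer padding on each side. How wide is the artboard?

Artboard = 2·30 + 7·153.25 + 6·10 = 60 + 1072.75 + 60 = 1192.75 px.

1192.75 px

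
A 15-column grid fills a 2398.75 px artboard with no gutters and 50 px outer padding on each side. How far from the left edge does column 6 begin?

816.25 px

Content = 2398.75 − 2·50 = 2298.75 px.
2298.75 / 15 = 153.25 px per column.
Column 6 starts at margin + 5·(column + gutter) = 50 + 5·153.25 = 816.25 px.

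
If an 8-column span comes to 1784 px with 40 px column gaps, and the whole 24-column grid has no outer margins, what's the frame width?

1784 − 7·40 = 1504; ÷8 gives c = 188 px.
Total width: 24·188 + 23·40 = 5432 px.

5432 px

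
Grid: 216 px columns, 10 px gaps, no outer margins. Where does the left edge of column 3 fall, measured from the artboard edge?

452 px

No margin, so column 3 starts at 2·(column + gutter) = 2·226 = 452 px.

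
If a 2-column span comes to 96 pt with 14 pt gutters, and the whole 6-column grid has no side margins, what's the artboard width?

316 pt

96 − 1·14 = 82; ÷2 gives c = 41 pt.
Artboard = 6·41 + 5·14 = 246 + 70 = 316 pt.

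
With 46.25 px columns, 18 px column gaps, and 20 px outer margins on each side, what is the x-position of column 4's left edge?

212.75 px

Before column 4: the margin + 3 columns + 3 column gaps.
Offset = 20 + 3·(46.25 + 18) = 20 + 192.75 = 212.75 px.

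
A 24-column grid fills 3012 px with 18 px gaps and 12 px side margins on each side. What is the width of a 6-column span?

733.5 px

Content width = 3012 − 2·12 = 2988 px.
2988 − 23·18 = 2574; ÷24 gives c = 107.25 px.
6-column span = 6·107.25 + 5·18 = 733.5 px.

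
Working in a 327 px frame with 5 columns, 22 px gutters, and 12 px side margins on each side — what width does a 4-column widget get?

Inside the margins: 327 − 24 = 303 px.
Subtracting 4 gutters of 22 leaves 215 for 5 columns, so c = 43 px.
4-column span = 4·43 + 3·22 = 238 px.

238 px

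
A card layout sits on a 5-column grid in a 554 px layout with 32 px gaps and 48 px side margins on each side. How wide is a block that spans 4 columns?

360 px

Content width = 554 − 2·48 = 458 px.
5c + 4·32 = 458 → 5c = 330 → c = 66 px.
4-column span = 4·66 + 3·32 = 360 px.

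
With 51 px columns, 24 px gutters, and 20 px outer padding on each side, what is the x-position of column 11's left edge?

770 px

Column 11 starts at margin + 10·(column + gutter) = 20 + 10·75 = 770 px.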